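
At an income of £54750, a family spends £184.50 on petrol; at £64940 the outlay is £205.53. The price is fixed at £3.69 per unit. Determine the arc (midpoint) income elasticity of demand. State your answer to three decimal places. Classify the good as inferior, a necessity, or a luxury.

With a constant price, Q₁ = 184.50/3.69 = 50.000 and Q₂ = 205.53/3.69 = 55.699 (equivalently, work directly with expenditure since P cancels).
Midpoint %ΔQ = (205.53 − 184.50)/195.02 = 0.10784; midpoint %ΔI = (64940 − 54750)/59845 = 0.17027.
η = 0.10784 / 0.17027 = 0.633.
0 < η < 1 ⇒ necessity.

0.633 (necessity)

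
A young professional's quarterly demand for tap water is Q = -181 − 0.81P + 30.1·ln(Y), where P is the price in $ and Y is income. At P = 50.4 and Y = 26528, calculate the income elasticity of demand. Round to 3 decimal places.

0.355

At P = 50.4, Y = 26528: Q = 84.773.
Holding P constant, ∂Q/∂Y = 30.1/Y = 0.00113465.
η_Y = (∂Q/∂Y)·(Y/Q) = 0.00113465 × (26528/84.773) = 0.355.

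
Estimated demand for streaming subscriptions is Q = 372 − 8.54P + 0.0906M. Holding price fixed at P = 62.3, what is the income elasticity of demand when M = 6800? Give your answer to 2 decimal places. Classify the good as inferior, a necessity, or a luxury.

At P = 62.3, M = 6800: Q = 456.038.
Holding P constant, ∂Q/∂M = 0.0906.
η_M = (∂Q/∂M)·(M/Q) = 0.0906 × (6800/456.038) = 1.35.
Since η > 1, this is a luxury.

1.35 (luxury)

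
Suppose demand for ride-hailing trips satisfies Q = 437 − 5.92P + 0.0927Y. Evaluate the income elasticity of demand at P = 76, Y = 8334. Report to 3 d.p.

1.017

At P = 76, Y = 8334: Q = 759.642.
Holding P constant, ∂Q/∂Y = 0.0927.
η_Y = (∂Q/∂Y)·(Y/Q) = 0.0927 × (8334/759.642) = 1.017.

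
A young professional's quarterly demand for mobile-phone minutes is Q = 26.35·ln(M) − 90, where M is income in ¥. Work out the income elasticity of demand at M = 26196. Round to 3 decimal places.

At M = 26196: Q = 178.068.
dQ/dM = 26.35/M = 0.00100588 at this income.
η = (dQ/dM)·(M/Q) = 0.00100588 × (26196/178.068) = 0.148.

0.148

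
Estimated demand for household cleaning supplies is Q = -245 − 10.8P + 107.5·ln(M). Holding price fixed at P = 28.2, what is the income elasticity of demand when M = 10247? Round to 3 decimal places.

At P = 28.2, M = 10247: Q = 443.175.
Holding P constant, ∂Q/∂M = 107.5/M = 0.0104909.
η_M = (∂Q/∂M)·(M/Q) = 0.0104909 × (10247/443.175) = 0.243.

0.243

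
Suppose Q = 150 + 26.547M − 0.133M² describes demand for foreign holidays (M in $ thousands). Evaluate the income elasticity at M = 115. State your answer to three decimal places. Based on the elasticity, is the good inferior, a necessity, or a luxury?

-0.322 (inferior good)

At M = 115: Q = 1443.9800.
dQ/dM = 26.547 − 0.266M = -4.04300.
η = (dQ/dM)·(M/Q) = -4.04300 × (115/1443.9800) = -0.322.
η < 0 ⇒ inferior good.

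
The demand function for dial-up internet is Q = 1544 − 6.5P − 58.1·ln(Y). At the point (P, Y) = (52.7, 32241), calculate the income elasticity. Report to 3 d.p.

-0.097

At P = 52.7, Y = 32241: Q = 598.314.
Holding P constant, ∂Q/∂Y = -58.1/Y = -0.00180205.
η_Y = (∂Q/∂Y)·(Y/Q) = -0.00180205 × (32241/598.314) = -0.097.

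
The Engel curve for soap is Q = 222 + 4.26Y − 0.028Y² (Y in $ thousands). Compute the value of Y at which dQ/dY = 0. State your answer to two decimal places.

dQ/dY = 4.26 − 0.056Y.
The good is inferior where dQ/dY < 0. Setting dQ/dY = 0 gives Y = 4.26 / 0.056 = 76.07.

76.07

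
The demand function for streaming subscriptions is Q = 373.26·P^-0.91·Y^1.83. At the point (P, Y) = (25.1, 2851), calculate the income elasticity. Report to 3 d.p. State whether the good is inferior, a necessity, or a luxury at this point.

For a multiplicative demand Q = A·P^α·Y^β, the income elasticity is β everywhere.
Here β = 1.83, so η = 1.830.
Since η > 1, this is a luxury.

1.830 (luxury)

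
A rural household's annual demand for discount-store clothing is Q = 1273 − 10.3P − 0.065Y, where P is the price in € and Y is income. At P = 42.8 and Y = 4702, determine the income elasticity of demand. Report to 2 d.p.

At P = 42.8, Y = 4702: Q = 526.530.
Holding P constant, ∂Q/∂Y = −0.065.
η_Y = (∂Q/∂Y)·(Y/Q) = -0.065 × (4702/526.530) = -0.58.

-0.58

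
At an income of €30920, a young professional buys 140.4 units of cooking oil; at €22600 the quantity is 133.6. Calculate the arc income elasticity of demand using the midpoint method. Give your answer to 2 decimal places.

ΔQ = 133.6 − 140.4 = -6.8; midpoint Q̄ = (140.4 + 133.6)/2 = 137.
ΔI = 22600 − 30920 = -8320; midpoint Ī = (30920 + 22600)/2 = 26760.
η = (ΔQ/Q̄) ÷ (ΔI/Ī) = (-6.8/137) ÷ (-8320/26760) = 0.16.

0.16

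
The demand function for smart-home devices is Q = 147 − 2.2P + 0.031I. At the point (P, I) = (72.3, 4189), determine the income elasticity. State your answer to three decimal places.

At P = 72.3, I = 4189: Q = 117.799.
Holding P constant, ∂Q/∂I = 0.031.
η_I = (∂Q/∂I)·(I/Q) = 0.031 × (4189/117.799) = 1.102.

1.102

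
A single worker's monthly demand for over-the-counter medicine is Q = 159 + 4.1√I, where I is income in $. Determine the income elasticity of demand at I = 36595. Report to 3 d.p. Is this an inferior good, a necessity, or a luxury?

At I = 36595: Q = 943.323.
dQ/dI = 4.1/(2√I) = 0.0107163 at this income.
η = (dQ/dI)·(I/Q) = 0.0107163 × (36595/943.323) = 0.416.
Since 0 < η < 1, the good is a necessity.

0.416 (necessity)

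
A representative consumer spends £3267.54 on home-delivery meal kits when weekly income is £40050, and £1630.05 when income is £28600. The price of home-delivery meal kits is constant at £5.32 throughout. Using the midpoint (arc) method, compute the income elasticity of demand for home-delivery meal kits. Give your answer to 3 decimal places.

With a constant price, Q₁ = 3267.54/5.32 = 614.199 and Q₂ = 1630.05/5.32 = 306.400 (equivalently, work directly with expenditure since P cancels).
Midpoint %ΔQ = (1630.05 − 3267.54)/2448.80 = -0.66869; midpoint %ΔI = (28600 − 40050)/34325 = -0.33358.
η = -0.66869 / -0.33358 = 2.005.

2.005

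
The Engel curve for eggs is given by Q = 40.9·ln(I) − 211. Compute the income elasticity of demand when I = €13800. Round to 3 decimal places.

At I = 13800: Q = 178.876.
dQ/dI = 40.9/I = 0.00296377 at this income.
η = (dQ/dI)·(I/Q) = 0.00296377 × (13800/178.876) = 0.229.

0.229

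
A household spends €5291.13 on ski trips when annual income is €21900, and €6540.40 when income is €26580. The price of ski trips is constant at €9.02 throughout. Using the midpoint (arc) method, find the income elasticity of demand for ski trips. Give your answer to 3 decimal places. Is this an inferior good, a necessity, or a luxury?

With a constant price, Q₁ = 5291.13/9.02 = 586.600 and Q₂ = 6540.40/9.02 = 725.100 (equivalently, work directly with expenditure since P cancels).
Midpoint %ΔQ = (6540.40 − 5291.13)/5915.77 = 0.21118; midpoint %ΔI = (26580 − 21900)/24240 = 0.19307.
η = 0.21118 / 0.19307 = 1.094.
η > 1 ⇒ luxury.

1.094 (luxury)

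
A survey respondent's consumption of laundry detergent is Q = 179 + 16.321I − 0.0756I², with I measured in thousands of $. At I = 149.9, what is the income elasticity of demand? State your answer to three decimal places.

At I = 149.9: Q = 926.7851.
dQ/dI = 16.321 − 0.1512I = -6.34388.
η = (dQ/dI)·(I/Q) = -6.34388 × (149.9/926.7851) = -1.026.

-1.026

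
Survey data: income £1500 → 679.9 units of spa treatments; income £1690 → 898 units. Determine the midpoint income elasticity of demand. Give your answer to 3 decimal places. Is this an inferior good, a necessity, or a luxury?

2.321 (luxury)

ΔQ = 898 − 679.9 = 218.1; midpoint Q̄ = (679.9 + 898)/2 = 788.95.
ΔI = 1690 − 1500 = 190; midpoint Ī = (1500 + 1690)/2 = 1595.
η = (ΔQ/Q̄) ÷ (ΔI/Ī) = (218.1/788.95) ÷ (190/1595) = 2.321.
η > 1 ⇒ luxury.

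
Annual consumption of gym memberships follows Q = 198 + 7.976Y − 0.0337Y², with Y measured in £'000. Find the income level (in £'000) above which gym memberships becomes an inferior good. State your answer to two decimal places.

118.34

dQ/dY = 7.976 − 0.0674Y.
The good is inferior where dQ/dY < 0. Setting dQ/dY = 0 gives Y = 7.976 / 0.0674 = 118.34.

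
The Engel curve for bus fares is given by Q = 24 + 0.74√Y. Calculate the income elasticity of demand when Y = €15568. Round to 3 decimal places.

0.397

At Y = 15568: Q = 116.331.
dQ/dY = 0.74/(2√Y) = 0.00296541 at this income.
η = (dQ/dY)·(Y/Q) = 0.00296541 × (15568/116.331) = 0.397.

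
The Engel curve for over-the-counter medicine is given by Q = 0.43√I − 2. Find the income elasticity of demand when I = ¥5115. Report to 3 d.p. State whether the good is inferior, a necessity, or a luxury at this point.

At I = 5115: Q = 28.753.
dQ/dI = 0.43/(2√I) = 0.00300618 at this income.
η = (dQ/dI)·(I/Q) = 0.00300618 × (5115/28.753) = 0.535.
Since 0 < η < 1, the good is a necessity.

0.535 (necessity)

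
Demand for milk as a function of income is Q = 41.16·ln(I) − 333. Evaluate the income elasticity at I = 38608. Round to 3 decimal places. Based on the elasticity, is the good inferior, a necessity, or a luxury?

At I = 38608: Q = 101.700.
dQ/dI = 41.16/I = 0.0010661 at this income.
η = (dQ/dI)·(I/Q) = 0.0010661 × (38608/101.700) = 0.405.
Since 0 < η < 1, the good is a necessity.

0.405 (necessity)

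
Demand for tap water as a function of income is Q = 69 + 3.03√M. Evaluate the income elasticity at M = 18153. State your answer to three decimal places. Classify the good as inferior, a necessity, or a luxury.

At M = 18153: Q = 477.241.
dQ/dM = 3.03/(2√M) = 0.0112445 at this income.
η = (dQ/dM)·(M/Q) = 0.0112445 × (18153/477.241) = 0.428.
Since 0 < η < 1, the good is a necessity.

0.428 (necessity)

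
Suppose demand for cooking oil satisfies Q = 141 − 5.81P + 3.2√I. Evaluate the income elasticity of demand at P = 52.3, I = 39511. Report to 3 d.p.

0.672

At P = 52.3, I = 39511: Q = 473.213.
Holding P constant, ∂Q/∂I = 3.2/(2√I) = 0.00804935.
η_I = (∂Q/∂I)·(I/Q) = 0.00804935 × (39511/473.213) = 0.672.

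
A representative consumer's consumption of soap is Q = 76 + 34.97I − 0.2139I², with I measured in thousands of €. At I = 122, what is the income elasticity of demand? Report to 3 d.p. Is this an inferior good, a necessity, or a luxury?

At I = 122: Q = 1158.6524.
dQ/dI = 34.97 − 0.4278I = -17.22160.
η = (dQ/dI)·(I/Q) = -17.22160 × (122/1158.6524) = -1.813.
η < 0 ⇒ inferior good.

-1.813 (inferior good)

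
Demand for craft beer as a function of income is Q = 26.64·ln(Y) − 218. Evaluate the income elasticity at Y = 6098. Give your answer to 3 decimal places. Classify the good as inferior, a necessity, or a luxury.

At Y = 6098: Q = 14.187.
dQ/dY = 26.64/Y = 0.00436865 at this income.
η = (dQ/dY)·(Y/Q) = 0.00436865 × (6098/14.187) = 1.878.
Since η > 1, the good is a luxury.

1.878 (luxury)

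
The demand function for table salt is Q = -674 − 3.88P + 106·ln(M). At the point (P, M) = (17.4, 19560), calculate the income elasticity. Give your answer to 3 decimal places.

0.347

At P = 17.4, M = 19560: Q = 305.900.
Holding P constant, ∂Q/∂M = 106/M = 0.00541922.
η_M = (∂Q/∂M)·(M/Q) = 0.00541922 × (19560/305.900) = 0.347.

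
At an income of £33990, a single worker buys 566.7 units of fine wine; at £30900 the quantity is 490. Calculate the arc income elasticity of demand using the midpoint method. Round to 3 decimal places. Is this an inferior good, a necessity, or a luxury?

1.524 (luxury)

ΔQ = 490 − 566.7 = -76.7; midpoint Q̄ = (566.7 + 490)/2 = 528.35.
ΔI = 30900 − 33990 = -3090; midpoint Ī = (33990 + 30900)/2 = 32445.
η = (ΔQ/Q̄) ÷ (ΔI/Ī) = (-76.7/528.35) ÷ (-3090/32445) = 1.524.
η > 1 ⇒ luxury.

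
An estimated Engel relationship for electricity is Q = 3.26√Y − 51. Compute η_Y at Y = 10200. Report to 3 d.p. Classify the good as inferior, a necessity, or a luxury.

At Y = 10200: Q = 278.244.
dQ/dY = 3.26/(2√Y) = 0.0161394 at this income.
η = (dQ/dY)·(Y/Q) = 0.0161394 × (10200/278.244) = 0.592.
Since 0 < η < 1, the good is a necessity.

0.592 (necessity)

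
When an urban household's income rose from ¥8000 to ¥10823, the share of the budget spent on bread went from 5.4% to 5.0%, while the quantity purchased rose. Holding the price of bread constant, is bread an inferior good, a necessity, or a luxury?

necessity

Quantity rises but the budget share falls as income rises, so 0 < η < 1.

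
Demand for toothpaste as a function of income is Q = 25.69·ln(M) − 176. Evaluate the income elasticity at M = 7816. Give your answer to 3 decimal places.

At M = 7816: Q = 54.283.
dQ/dM = 25.69/M = 0.00328685 at this income.
η = (dQ/dM)·(M/Q) = 0.00328685 × (7816/54.283) = 0.473.

0.473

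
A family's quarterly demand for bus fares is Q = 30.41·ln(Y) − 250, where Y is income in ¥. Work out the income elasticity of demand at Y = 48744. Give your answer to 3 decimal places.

At Y = 48744: Q = 78.256.
dQ/dY = 30.41/Y = 0.000623872 at this income.
η = (dQ/dY)·(Y/Q) = 0.000623872 × (48744/78.256) = 0.389.

0.389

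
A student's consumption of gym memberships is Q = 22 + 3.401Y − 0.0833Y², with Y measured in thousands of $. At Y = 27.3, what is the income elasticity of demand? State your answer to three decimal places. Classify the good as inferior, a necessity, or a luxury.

At Y = 27.3: Q = 52.7646.
dQ/dY = 3.401 − 0.1666Y = -1.14718.
η = (dQ/dY)·(Y/Q) = -1.14718 × (27.3/52.7646) = -0.594.
η < 0 ⇒ inferior good.

-0.594 (inferior good)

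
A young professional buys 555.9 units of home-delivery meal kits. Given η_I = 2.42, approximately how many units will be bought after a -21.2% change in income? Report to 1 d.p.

%ΔQ ≈ η × %ΔI = 2.42 × (-21.2%) = -51.304%.
New Q ≈ 555.9 × (1 − 0.51304) = 270.7.

270.7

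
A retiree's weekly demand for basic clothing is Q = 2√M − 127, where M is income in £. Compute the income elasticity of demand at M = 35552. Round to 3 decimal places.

At M = 35552: Q = 250.105.
dQ/dM = 2/(2√M) = 0.00530357 at this income.
η = (dQ/dM)·(M/Q) = 0.00530357 × (35552/250.105) = 0.754.

0.754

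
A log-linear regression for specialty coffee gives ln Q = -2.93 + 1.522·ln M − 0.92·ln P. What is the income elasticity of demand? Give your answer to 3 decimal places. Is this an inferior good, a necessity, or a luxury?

In a log-linear demand, the coefficient on ln M is the income elasticity.
So η = 1.522.
η > 1 ⇒ luxury.

1.522 (luxury)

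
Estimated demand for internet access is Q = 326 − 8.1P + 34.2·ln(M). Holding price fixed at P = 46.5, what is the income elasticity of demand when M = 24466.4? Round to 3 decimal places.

At P = 46.5, M = 24466.4: Q = 294.943.
Holding P constant, ∂Q/∂M = 34.2/M = 0.00139784.
η_M = (∂Q/∂M)·(M/Q) = 0.00139784 × (24466.4/294.943) = 0.116.

0.116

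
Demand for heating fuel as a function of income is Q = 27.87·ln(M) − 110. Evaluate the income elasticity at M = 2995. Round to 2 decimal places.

0.25

At M = 2995: Q = 113.091.
dQ/dM = 27.87/M = 0.00930551 at this income.
η = (dQ/dM)·(M/Q) = 0.00930551 × (2995/113.091) = 0.25.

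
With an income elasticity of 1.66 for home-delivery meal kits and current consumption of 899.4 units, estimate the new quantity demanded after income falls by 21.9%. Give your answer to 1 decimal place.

572.4

%ΔQ ≈ η × %ΔI = 1.66 × (-21.9%) = -36.354%.
New Q ≈ 899.4 × (1 − 0.36354) = 572.4.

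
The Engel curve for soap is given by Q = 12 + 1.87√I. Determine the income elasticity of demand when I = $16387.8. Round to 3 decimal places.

0.476

At I = 16387.8: Q = 251.388.
dQ/dI = 1.87/(2√I) = 0.00730384 at this income.
η = (dQ/dI)·(I/Q) = 0.00730384 × (16387.8/251.388) = 0.476.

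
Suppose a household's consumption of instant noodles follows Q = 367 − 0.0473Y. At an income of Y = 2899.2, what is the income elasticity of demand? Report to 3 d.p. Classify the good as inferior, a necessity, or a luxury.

-0.597 (inferior good)

At Y = 2899.2: Q = 229.868.
dQ/dY = −0.0473.
η = (dQ/dY)·(Y/Q) = -0.0473 × (2899.2/229.868) = -0.597.
Since η < 0, the good is an inferior good.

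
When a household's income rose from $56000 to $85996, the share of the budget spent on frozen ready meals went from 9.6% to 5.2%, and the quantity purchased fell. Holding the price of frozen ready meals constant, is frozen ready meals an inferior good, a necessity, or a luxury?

Quantity demanded falls as income rises, so η < 0.

inferior good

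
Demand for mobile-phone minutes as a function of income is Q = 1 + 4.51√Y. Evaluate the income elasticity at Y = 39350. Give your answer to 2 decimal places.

At Y = 39350: Q = 895.641.
dQ/dY = 4.51/(2√Y) = 0.0113677 at this income.
η = (dQ/dY)·(Y/Q) = 0.0113677 × (39350/895.641) = 0.50.

0.50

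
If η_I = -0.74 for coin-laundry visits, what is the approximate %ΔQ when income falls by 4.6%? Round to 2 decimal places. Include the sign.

3.40%

%ΔQ ≈ η × %ΔI = -0.74 × (-4.6%) = 3.40%.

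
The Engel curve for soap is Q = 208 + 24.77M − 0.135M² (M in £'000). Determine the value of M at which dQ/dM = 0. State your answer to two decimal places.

dQ/dM = 24.77 − 0.27M.
The good is inferior where dQ/dM < 0. Setting dQ/dM = 0 gives M = 24.77 / 0.27 = 91.74.

91.74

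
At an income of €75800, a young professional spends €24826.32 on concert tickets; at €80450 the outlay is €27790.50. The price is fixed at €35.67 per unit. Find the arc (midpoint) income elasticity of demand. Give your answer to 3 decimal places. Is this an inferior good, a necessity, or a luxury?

With a constant price, Q₁ = 24826.32/35.67 = 696.000 and Q₂ = 27790.50/35.67 = 779.100 (equivalently, work directly with expenditure since P cancels).
Midpoint %ΔQ = (27790.50 − 24826.32)/26308.41 = 0.11267; midpoint %ΔI = (80450 − 75800)/78125 = 0.05952.
η = 0.11267 / 0.05952 = 1.893.
η > 1 ⇒ luxury.

1.893 (luxury)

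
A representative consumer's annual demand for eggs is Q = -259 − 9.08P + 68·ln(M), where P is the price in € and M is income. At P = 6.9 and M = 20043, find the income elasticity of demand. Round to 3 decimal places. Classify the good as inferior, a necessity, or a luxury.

At P = 6.9, M = 20043: Q = 351.931.
Holding P constant, ∂Q/∂M = 68/M = 0.00339271.
η_M = (∂Q/∂M)·(M/Q) = 0.00339271 × (20043/351.931) = 0.193.
Since 0 < η < 1, this is a necessity.

0.193 (necessity)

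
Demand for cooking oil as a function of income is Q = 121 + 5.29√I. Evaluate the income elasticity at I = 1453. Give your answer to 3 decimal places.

At I = 1453: Q = 322.645.
dQ/dI = 5.29/(2√I) = 0.0693894 at this income.
η = (dQ/dI)·(I/Q) = 0.0693894 × (1453/322.645) = 0.312.

0.312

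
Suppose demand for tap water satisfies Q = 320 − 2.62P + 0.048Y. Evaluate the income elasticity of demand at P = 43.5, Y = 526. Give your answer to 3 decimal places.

0.109

At P = 43.5, Y = 526: Q = 231.278.
Holding P constant, ∂Q/∂Y = 0.048.
η_Y = (∂Q/∂Y)·(Y/Q) = 0.048 × (526/231.278) = 0.109.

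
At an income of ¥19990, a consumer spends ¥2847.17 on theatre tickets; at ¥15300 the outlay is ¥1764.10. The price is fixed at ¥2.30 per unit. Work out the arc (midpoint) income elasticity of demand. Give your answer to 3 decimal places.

1.767

With a constant price, Q₁ = 2847.17/2.30 = 1237.900 and Q₂ = 1764.10/2.30 = 767.000 (equivalently, work directly with expenditure since P cancels).
Midpoint %ΔQ = (1764.10 − 2847.17)/2305.64 = -0.46975; midpoint %ΔI = (15300 − 19990)/17645 = -0.26580.
η = -0.46975 / -0.26580 = 1.767.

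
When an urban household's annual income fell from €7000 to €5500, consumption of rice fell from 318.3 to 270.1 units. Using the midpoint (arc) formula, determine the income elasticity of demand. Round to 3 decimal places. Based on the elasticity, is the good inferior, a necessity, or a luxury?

ΔQ = 270.1 − 318.3 = -48.2; midpoint Q̄ = (318.3 + 270.1)/2 = 294.2.
ΔI = 5500 − 7000 = -1500; midpoint Ī = (7000 + 5500)/2 = 6250.
η = (ΔQ/Q̄) ÷ (ΔI/Ī) = (-48.2/294.2) ÷ (-1500/6250) = 0.683.
0 < η < 1 ⇒ necessity.

0.683 (necessity)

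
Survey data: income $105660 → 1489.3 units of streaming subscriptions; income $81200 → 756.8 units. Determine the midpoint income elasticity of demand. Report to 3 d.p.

ΔQ = 756.8 − 1489.3 = -732.5; midpoint Q̄ = (1489.3 + 756.8)/2 = 1123.05.
ΔI = 81200 − 105660 = -24460; midpoint Ī = (105660 + 81200)/2 = 93430.
η = (ΔQ/Q̄) ÷ (ΔI/Ī) = (-732.5/1123.05) ÷ (-24460/93430) = 2.491.

2.491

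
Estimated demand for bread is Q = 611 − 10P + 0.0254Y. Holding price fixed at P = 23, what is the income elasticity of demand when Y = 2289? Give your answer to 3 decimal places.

0.132

At P = 23, Y = 2289: Q = 439.141.
Holding P constant, ∂Q/∂Y = 0.0254.
η_Y = (∂Q/∂Y)·(Y/Q) = 0.0254 × (2289/439.141) = 0.132.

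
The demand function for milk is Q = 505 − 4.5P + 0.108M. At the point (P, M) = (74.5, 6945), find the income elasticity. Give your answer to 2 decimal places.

0.82

At P = 74.5, M = 6945: Q = 919.810.
Holding P constant, ∂Q/∂M = 0.108.
η_M = (∂Q/∂M)·(M/Q) = 0.108 × (6945/919.810) = 0.82.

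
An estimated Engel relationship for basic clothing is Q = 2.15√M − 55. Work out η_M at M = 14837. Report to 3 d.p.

0.633

At M = 14837: Q = 206.886.
dQ/dM = 2.15/(2√M) = 0.00882542 at this income.
η = (dQ/dM)·(M/Q) = 0.00882542 × (14837/206.886) = 0.633.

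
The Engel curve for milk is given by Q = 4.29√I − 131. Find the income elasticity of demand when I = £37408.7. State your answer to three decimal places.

At I = 37408.7: Q = 698.743.
dQ/dI = 4.29/(2√I) = 0.0110902 at this income.
η = (dQ/dI)·(I/Q) = 0.0110902 × (37408.7/698.743) = 0.594.

0.594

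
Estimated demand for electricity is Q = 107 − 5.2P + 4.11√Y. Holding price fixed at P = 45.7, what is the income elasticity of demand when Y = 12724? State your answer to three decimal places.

0.696

At P = 45.7, Y = 12724: Q = 332.971.
Holding P constant, ∂Q/∂Y = 4.11/(2√Y) = 0.018218.
η_Y = (∂Q/∂Y)·(Y/Q) = 0.018218 × (12724/332.971) = 0.696.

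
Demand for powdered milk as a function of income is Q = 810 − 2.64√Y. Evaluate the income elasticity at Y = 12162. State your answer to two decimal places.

-0.28

At Y = 12162: Q = 518.857.
dQ/dY = -2.64/(2√Y) = -0.0119694 at this income.
η = (dQ/dY)·(Y/Q) = -0.0119694 × (12162/518.857) = -0.28.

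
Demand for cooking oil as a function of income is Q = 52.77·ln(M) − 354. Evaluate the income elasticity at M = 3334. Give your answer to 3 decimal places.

At M = 3334: Q = 74.066.
dQ/dM = 52.77/M = 0.0158278 at this income.
η = (dQ/dM)·(M/Q) = 0.0158278 × (3334/74.066) = 0.712.

0.712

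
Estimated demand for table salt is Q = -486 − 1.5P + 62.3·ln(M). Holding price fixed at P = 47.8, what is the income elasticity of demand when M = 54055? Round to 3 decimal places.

0.514

At P = 47.8, M = 54055: Q = 121.230.
Holding P constant, ∂Q/∂M = 62.3/M = 0.00115253.
η_M = (∂Q/∂M)·(M/Q) = 0.00115253 × (54055/121.230) = 0.514.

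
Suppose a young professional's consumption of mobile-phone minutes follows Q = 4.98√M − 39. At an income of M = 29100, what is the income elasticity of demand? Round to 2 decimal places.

0.52

At M = 29100: Q = 810.524.
dQ/dM = 4.98/(2√M) = 0.0145966 at this income.
η = (dQ/dM)·(M/Q) = 0.0145966 × (29100/810.524) = 0.52.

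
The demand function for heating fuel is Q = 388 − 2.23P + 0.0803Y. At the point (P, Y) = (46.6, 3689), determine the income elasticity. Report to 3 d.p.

0.510

At P = 46.6, Y = 3689: Q = 580.309.
Holding P constant, ∂Q/∂Y = 0.0803.
η_Y = (∂Q/∂Y)·(Y/Q) = 0.0803 × (3689/580.309) = 0.510.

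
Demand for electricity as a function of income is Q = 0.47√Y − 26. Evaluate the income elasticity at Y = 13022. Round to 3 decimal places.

0.970

At Y = 13022: Q = 27.634.
dQ/dY = 0.47/(2√Y) = 0.00205934 at this income.
η = (dQ/dY)·(Y/Q) = 0.00205934 × (13022/27.634) = 0.970.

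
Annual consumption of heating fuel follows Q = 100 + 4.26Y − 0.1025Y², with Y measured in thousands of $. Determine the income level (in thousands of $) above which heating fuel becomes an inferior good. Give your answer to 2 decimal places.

dQ/dY = 4.26 − 0.205Y.
The good is inferior where dQ/dY < 0. Setting dQ/dY = 0 gives Y = 4.26 / 0.205 = 20.78.

20.78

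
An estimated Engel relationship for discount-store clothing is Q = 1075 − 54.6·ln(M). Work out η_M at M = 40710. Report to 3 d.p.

At M = 40710: Q = 495.463.
dQ/dM = -54.6/M = -0.00134119 at this income.
η = (dQ/dM)·(M/Q) = -0.00134119 × (40710/495.463) = -0.110.

-0.110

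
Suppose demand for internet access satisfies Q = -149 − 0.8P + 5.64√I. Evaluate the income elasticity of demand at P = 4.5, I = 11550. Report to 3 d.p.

At P = 4.5, I = 11550: Q = 453.536.
Holding P constant, ∂Q/∂I = 5.64/(2√I) = 0.0262397.
η_I = (∂Q/∂I)·(I/Q) = 0.0262397 × (11550/453.536) = 0.668.

0.668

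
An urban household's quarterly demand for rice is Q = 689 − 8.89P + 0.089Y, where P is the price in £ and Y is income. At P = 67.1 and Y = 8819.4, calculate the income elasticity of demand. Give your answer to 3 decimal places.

0.895

At P = 67.1, Y = 8819.4: Q = 877.408.
Holding P constant, ∂Q/∂Y = 0.089.
η_Y = (∂Q/∂Y)·(Y/Q) = 0.089 × (8819.4/877.408) = 0.895.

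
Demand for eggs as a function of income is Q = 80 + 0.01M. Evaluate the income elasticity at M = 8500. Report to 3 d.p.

0.515

At M = 8500: Q = 165.000.
dQ/dM = 0.01.
η = (dQ/dM)·(M/Q) = 0.01 × (8500/165.000) = 0.515.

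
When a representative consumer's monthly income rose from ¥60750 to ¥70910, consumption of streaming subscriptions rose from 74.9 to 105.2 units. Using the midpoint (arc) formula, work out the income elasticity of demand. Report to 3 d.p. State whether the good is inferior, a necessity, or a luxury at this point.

ΔQ = 105.2 − 74.9 = 30.3; midpoint Q̄ = (74.9 + 105.2)/2 = 90.05.
ΔI = 70910 − 60750 = 10160; midpoint Ī = (60750 + 70910)/2 = 65830.
η = (ΔQ/Q̄) ÷ (ΔI/Ī) = (30.3/90.05) ÷ (10160/65830) = 2.180.
η > 1 ⇒ luxury.

2.180 (luxury)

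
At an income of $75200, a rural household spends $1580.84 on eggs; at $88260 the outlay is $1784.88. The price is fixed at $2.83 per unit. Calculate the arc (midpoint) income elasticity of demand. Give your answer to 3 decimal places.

0.759

With a constant price, Q₁ = 1580.84/2.83 = 558.601 and Q₂ = 1784.88/2.83 = 630.700 (equivalently, work directly with expenditure since P cancels).
Midpoint %ΔQ = (1784.88 − 1580.84)/1682.86 = 0.12125; midpoint %ΔI = (88260 − 75200)/81730 = 0.15979.
η = 0.12125 / 0.15979 = 0.759.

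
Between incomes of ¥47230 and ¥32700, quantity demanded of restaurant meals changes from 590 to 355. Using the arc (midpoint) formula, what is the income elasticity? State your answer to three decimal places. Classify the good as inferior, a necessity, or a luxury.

1.368 (luxury)

ΔQ = 355 − 590 = -235; midpoint Q̄ = (590 + 355)/2 = 472.5.
ΔI = 32700 − 47230 = -14530; midpoint Ī = (47230 + 32700)/2 = 39965.
η = (ΔQ/Q̄) ÷ (ΔI/Ī) = (-235/472.5) ÷ (-14530/39965) = 1.368.
η > 1 ⇒ luxury.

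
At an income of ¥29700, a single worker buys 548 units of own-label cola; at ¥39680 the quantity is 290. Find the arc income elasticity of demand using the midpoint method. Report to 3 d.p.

ΔQ = 290 − 548 = -258; midpoint Q̄ = (548 + 290)/2 = 419.
ΔI = 39680 − 29700 = 9980; midpoint Ī = (29700 + 39680)/2 = 34690.
η = (ΔQ/Q̄) ÷ (ΔI/Ī) = (-258/419) ÷ (9980/34690) = -2.140.

-2.140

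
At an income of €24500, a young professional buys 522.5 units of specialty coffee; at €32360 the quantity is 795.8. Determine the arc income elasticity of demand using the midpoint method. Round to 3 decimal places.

1.500

ΔQ = 795.8 − 522.5 = 273.3; midpoint Q̄ = (522.5 + 795.8)/2 = 659.15.
ΔI = 32360 − 24500 = 7860; midpoint Ī = (24500 + 32360)/2 = 28430.
η = (ΔQ/Q̄) ÷ (ΔI/Ī) = (273.3/659.15) ÷ (7860/28430) = 1.500.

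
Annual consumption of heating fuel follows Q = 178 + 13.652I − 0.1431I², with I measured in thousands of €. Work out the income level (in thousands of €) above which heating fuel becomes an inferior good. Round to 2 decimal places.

dQ/dI = 13.652 − 0.2862I.
The good is inferior where dQ/dI < 0. Setting dQ/dI = 0 gives I = 13.652 / 0.2862 = 47.70.

47.70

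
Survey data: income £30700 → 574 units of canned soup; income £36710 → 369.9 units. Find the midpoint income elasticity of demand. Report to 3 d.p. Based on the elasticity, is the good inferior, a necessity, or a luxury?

ΔQ = 369.9 − 574 = -204.1; midpoint Q̄ = (574 + 369.9)/2 = 471.95.
ΔI = 36710 − 30700 = 6010; midpoint Ī = (30700 + 36710)/2 = 33705.
η = (ΔQ/Q̄) ÷ (ΔI/Ī) = (-204.1/471.95) ÷ (6010/33705) = -2.425.
η < 0 ⇒ inferior good.

-2.425 (inferior good)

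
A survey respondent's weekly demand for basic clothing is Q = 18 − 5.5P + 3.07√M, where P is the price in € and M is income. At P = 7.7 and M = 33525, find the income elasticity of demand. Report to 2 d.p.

At P = 7.7, M = 33525: Q = 537.762.
Holding P constant, ∂Q/∂M = 3.07/(2√M) = 0.00838347.
η_M = (∂Q/∂M)·(M/Q) = 0.00838347 × (33525/537.762) = 0.52.

0.52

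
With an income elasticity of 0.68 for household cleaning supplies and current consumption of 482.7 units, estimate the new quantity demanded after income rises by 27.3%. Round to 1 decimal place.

%ΔQ ≈ η × %ΔI = 0.68 × 27.3% = 18.564%.
New Q ≈ 482.7 × (1 + 0.18564) = 572.3.

572.3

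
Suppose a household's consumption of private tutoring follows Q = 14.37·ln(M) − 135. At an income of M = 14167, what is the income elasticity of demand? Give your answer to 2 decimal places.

At M = 14167: Q = 2.358.
dQ/dM = 14.37/M = 0.00101433 at this income.
η = (dQ/dM)·(M/Q) = 0.00101433 × (14167/2.358) = 6.09.

6.09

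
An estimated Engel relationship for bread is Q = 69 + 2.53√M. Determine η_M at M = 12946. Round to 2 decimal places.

0.40

At M = 12946: Q = 356.865.
dQ/dM = 2.53/(2√M) = 0.0111179 at this income.
η = (dQ/dM)·(M/Q) = 0.0111179 × (12946/356.865) = 0.40.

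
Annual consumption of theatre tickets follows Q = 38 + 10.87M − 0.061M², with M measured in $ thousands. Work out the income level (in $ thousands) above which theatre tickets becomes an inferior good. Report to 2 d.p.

89.10

dQ/dM = 10.87 − 0.122M.
The good is inferior where dQ/dM < 0. Setting dQ/dM = 0 gives M = 10.87 / 0.122 = 89.10.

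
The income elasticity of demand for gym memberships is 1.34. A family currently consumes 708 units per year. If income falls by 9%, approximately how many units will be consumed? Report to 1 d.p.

%ΔQ ≈ η × %ΔI = 1.34 × (-9%) = -12.06%.
New Q ≈ 708 × (1 − 0.1206) = 622.6.

622.6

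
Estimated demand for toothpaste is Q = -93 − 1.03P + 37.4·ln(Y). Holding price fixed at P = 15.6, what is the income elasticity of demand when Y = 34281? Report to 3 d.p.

At P = 15.6, Y = 34281: Q = 281.476.
Holding P constant, ∂Q/∂Y = 37.4/Y = 0.00109098.
η_Y = (∂Q/∂Y)·(Y/Q) = 0.00109098 × (34281/281.476) = 0.133.

0.133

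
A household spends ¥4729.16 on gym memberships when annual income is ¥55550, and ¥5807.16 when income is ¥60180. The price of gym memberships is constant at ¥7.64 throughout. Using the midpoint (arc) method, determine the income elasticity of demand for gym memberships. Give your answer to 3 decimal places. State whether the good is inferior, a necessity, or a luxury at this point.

2.557 (luxury)

With a constant price, Q₁ = 4729.16/7.64 = 619.000 and Q₂ = 5807.16/7.64 = 760.099 (equivalently, work directly with expenditure since P cancels).
Midpoint %ΔQ = (5807.16 − 4729.16)/5268.16 = 0.20463; midpoint %ΔI = (60180 − 55550)/57865 = 0.08001.
η = 0.20463 / 0.08001 = 2.557.
η > 1 ⇒ luxury.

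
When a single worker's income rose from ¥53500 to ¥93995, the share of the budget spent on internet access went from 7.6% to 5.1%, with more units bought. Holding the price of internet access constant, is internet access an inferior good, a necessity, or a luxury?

necessity

Quantity rises but the budget share falls as income rises, so 0 < η < 1.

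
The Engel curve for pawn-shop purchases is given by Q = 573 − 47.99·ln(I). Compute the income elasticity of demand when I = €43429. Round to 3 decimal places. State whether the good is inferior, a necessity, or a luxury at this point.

At I = 43429: Q = 60.520.
dQ/dI = -47.99/I = -0.00110502 at this income.
η = (dQ/dI)·(I/Q) = -0.00110502 × (43429/60.520) = -0.793.
Since η < 0, the good is an inferior good.

-0.793 (inferior good)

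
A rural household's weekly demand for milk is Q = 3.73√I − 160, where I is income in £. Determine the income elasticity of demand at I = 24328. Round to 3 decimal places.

At I = 24328: Q = 421.784.
dQ/dI = 3.73/(2√I) = 0.0119571 at this income.
η = (dQ/dI)·(I/Q) = 0.0119571 × (24328/421.784) = 0.690.

0.690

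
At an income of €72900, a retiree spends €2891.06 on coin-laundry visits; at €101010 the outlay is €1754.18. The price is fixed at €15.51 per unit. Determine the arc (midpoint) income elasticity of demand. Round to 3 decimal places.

With a constant price, Q₁ = 2891.06/15.51 = 186.400 and Q₂ = 1754.18/15.51 = 113.100 (equivalently, work directly with expenditure since P cancels).
Midpoint %ΔQ = (1754.18 − 2891.06)/2322.62 = -0.48948; midpoint %ΔI = (101010 − 72900)/86955 = 0.32327.
η = -0.48948 / 0.32327 = -1.514.

-1.514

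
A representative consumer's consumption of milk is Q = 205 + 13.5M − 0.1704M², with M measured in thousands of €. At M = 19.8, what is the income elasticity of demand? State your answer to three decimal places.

0.330

At M = 19.8: Q = 405.4964.
dQ/dM = 13.5 − 0.3408M = 6.75216.
η = (dQ/dM)·(M/Q) = 6.75216 × (19.8/405.4964) = 0.330.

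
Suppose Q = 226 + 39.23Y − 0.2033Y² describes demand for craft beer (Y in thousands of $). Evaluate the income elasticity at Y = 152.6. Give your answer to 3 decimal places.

-2.355

At Y = 152.6: Q = 1478.2997.
dQ/dY = 39.23 − 0.4066Y = -22.81716.
η = (dQ/dY)·(Y/Q) = -22.81716 × (152.6/1478.2997) = -2.355.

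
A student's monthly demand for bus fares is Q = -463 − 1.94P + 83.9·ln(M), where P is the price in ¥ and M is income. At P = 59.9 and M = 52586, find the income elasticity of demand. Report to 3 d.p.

0.252

At P = 59.9, M = 52586: Q = 332.804.
Holding P constant, ∂Q/∂M = 83.9/M = 0.00159548.
η_M = (∂Q/∂M)·(M/Q) = 0.00159548 × (52586/332.804) = 0.252.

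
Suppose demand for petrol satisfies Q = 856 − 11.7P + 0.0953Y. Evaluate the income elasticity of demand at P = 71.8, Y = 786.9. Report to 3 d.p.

0.825

At P = 71.8, Y = 786.9: Q = 90.932.
Holding P constant, ∂Q/∂Y = 0.0953.
η_Y = (∂Q/∂Y)·(Y/Q) = 0.0953 × (786.9/90.932) = 0.825.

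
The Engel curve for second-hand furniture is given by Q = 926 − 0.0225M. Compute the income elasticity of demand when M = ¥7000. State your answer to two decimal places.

-0.20

At M = 7000: Q = 768.500.
dQ/dM = −0.0225.
η = (dQ/dM)·(M/Q) = -0.0225 × (7000/768.500) = -0.20.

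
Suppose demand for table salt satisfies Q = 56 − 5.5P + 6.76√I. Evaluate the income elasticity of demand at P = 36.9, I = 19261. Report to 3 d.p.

At P = 36.9, I = 19261: Q = 791.230.
Holding P constant, ∂Q/∂I = 6.76/(2√I) = 0.0243544.
η_I = (∂Q/∂I)·(I/Q) = 0.0243544 × (19261/791.230) = 0.593.

0.593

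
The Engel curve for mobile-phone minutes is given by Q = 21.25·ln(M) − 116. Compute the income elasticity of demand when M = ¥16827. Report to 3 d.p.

0.234

At M = 16827: Q = 90.778.
dQ/dM = 21.25/M = 0.00126285 at this income.
η = (dQ/dM)·(M/Q) = 0.00126285 × (16827/90.778) = 0.234.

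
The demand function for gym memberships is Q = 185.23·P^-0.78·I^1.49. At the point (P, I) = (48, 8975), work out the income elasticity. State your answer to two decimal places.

For a multiplicative demand Q = A·P^α·I^β, the income elasticity is β everywhere.
Here β = 1.49, so η = 1.49.

1.49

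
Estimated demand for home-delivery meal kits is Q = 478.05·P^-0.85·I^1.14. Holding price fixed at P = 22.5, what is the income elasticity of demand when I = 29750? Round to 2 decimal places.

1.14

For a multiplicative demand Q = A·P^α·I^β, the income elasticity is β everywhere.
Here β = 1.14, so η = 1.14.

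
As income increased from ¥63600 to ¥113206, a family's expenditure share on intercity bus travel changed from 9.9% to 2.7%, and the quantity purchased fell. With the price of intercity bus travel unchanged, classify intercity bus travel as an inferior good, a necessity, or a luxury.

Quantity demanded falls as income rises, so η < 0.

inferior good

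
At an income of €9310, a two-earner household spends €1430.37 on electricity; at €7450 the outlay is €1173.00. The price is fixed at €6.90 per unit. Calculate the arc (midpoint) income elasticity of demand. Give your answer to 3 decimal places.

With a constant price, Q₁ = 1430.37/6.90 = 207.300 and Q₂ = 1173.00/6.90 = 170.000 (equivalently, work directly with expenditure since P cancels).
Midpoint %ΔQ = (1173.00 − 1430.37)/1301.69 = -0.19772; midpoint %ΔI = (7450 − 9310)/8380 = -0.22196.
η = -0.19772 / -0.22196 = 0.891.

0.891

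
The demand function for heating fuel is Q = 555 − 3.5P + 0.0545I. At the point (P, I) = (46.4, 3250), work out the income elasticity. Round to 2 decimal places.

At P = 46.4, I = 3250: Q = 569.725.
Holding P constant, ∂Q/∂I = 0.0545.
η_I = (∂Q/∂I)·(I/Q) = 0.0545 × (3250/569.725) = 0.31.

0.31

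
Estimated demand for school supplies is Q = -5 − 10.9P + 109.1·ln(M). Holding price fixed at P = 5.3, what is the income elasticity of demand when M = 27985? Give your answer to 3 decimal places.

At P = 5.3, M = 27985: Q = 1054.351.
Holding P constant, ∂Q/∂M = 109.1/M = 0.00389852.
η_M = (∂Q/∂M)·(M/Q) = 0.00389852 × (27985/1054.351) = 0.103.

0.103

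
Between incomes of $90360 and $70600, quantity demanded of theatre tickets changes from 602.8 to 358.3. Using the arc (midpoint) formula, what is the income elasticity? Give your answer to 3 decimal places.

2.072

ΔQ = 358.3 − 602.8 = -244.5; midpoint Q̄ = (602.8 + 358.3)/2 = 480.55.
ΔI = 70600 − 90360 = -19760; midpoint Ī = (90360 + 70600)/2 = 80480.
η = (ΔQ/Q̄) ÷ (ΔI/Ī) = (-244.5/480.55) ÷ (-19760/80480) = 2.072.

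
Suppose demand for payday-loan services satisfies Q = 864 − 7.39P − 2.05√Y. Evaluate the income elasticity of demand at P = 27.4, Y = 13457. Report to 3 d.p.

-0.281

At P = 27.4, Y = 13457: Q = 423.705.
Holding P constant, ∂Q/∂Y = -2.05/(2√Y) = -0.00883588.
η_Y = (∂Q/∂Y)·(Y/Q) = -0.00883588 × (13457/423.705) = -0.281.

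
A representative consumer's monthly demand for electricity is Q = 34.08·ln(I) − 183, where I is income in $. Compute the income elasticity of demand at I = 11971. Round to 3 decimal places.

At I = 11971: Q = 137.019.
dQ/dI = 34.08/I = 0.00284688 at this income.
η = (dQ/dI)·(I/Q) = 0.00284688 × (11971/137.019) = 0.249.

0.249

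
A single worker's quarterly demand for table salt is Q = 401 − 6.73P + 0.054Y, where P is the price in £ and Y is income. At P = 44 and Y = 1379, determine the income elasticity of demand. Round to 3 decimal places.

0.415

At P = 44, Y = 1379: Q = 179.346.
Holding P constant, ∂Q/∂Y = 0.054.
η_Y = (∂Q/∂Y)·(Y/Q) = 0.054 × (1379/179.346) = 0.415.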